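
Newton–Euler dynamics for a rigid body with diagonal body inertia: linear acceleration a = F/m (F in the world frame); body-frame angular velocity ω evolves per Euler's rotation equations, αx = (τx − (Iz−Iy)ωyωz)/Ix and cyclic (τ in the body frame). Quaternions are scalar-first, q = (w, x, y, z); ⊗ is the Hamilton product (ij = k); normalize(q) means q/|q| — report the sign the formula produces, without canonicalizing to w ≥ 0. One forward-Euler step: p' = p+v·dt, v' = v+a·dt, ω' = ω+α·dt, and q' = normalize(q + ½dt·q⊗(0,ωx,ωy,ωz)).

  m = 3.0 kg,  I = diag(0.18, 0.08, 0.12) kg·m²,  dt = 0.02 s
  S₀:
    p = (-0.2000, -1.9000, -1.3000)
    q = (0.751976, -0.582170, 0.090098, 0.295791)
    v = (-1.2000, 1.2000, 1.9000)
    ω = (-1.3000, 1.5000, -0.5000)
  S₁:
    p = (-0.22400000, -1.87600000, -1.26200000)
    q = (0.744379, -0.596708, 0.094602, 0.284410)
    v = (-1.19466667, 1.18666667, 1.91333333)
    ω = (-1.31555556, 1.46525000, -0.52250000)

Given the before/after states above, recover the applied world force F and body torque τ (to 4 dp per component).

F = (0.8000, -2.0000, 2.0000)
τ = (-0.1700, -0.1000, 0.0600)

Δω = ω₁−ω₀ = (-0.01555556, -0.03475000, -0.02250000)
gyro term ω₀×Iω₀ = (-0.0300, 0.0390, 0.1950)
I·α + gyro = (-0.1700, -0.1000, 0.0600)
v₁ − v₀ = (0.00533333, -0.01333333, 0.01333333)
m·(v₁−v₀)/dt = (0.8000, -2.0000, 2.0000)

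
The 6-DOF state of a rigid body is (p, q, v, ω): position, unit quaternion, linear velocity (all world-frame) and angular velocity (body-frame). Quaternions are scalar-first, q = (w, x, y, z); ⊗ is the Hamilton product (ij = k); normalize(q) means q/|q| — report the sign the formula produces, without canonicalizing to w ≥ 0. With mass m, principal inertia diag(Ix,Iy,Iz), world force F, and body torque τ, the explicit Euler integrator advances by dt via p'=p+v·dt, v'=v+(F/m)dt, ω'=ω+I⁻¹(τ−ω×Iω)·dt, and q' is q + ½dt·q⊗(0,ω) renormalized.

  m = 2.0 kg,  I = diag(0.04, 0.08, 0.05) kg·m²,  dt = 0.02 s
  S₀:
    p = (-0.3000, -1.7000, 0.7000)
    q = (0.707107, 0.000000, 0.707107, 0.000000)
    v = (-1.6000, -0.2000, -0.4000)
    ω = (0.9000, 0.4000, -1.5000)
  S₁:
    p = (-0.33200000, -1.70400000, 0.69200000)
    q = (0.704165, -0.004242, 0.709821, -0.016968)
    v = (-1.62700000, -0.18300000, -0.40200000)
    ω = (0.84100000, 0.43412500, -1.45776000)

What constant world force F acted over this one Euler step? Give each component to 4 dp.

Δv = v₁−v₀ = (-0.02700000, 0.01700000, -0.00200000)
m·(v₁−v₀)/dt = (-2.7000, 1.7000, -0.2000)

F = (-2.7000, 1.7000, -0.2000)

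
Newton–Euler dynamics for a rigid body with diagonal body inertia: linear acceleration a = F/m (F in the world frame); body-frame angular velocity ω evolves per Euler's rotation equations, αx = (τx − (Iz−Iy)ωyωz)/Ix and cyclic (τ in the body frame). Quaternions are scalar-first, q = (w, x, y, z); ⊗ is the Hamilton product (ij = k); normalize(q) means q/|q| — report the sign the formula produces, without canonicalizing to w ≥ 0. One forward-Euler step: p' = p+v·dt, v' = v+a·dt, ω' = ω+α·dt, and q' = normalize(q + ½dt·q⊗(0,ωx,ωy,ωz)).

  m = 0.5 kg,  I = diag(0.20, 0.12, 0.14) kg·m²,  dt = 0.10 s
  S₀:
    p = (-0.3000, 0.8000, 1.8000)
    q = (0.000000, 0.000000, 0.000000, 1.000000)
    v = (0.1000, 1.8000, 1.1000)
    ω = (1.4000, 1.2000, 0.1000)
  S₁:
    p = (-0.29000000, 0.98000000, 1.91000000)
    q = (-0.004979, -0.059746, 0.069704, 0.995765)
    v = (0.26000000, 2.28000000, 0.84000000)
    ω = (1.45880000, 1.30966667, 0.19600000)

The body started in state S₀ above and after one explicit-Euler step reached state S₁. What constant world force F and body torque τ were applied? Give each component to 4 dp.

v₁ − v₀ = (0.16000000, 0.48000000, -0.26000000)
F = m·Δv/dt = (0.8000, 2.4000, -1.3000)
Δω = ω₁−ω₀ = (0.05880000, 0.10966667, 0.09600000)
applied torque τ = (0.1200, 0.1400, 0.0000)

F = (0.8000, 2.4000, -1.3000)
τ = (0.1200, 0.1400, 0.0000)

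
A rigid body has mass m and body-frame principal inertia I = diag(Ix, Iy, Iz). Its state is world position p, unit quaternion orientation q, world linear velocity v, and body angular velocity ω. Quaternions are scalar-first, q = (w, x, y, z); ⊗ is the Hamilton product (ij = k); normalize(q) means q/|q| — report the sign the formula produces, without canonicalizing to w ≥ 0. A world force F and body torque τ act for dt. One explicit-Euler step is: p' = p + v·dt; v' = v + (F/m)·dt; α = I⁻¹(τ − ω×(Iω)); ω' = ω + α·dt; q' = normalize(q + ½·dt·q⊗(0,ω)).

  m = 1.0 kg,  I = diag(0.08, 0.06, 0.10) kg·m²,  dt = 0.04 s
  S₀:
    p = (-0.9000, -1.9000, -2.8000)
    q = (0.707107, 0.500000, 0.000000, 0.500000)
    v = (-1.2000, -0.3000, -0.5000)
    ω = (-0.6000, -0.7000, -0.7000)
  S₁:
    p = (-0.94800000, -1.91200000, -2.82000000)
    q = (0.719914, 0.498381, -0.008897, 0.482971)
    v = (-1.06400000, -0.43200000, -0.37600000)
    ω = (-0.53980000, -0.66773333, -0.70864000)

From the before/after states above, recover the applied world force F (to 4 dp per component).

velocity change Δv = (0.13600000, -0.13200000, 0.12400000)
applied force F = (3.4000, -3.3000, 3.1000)

F = (3.4000, -3.3000, 3.1000)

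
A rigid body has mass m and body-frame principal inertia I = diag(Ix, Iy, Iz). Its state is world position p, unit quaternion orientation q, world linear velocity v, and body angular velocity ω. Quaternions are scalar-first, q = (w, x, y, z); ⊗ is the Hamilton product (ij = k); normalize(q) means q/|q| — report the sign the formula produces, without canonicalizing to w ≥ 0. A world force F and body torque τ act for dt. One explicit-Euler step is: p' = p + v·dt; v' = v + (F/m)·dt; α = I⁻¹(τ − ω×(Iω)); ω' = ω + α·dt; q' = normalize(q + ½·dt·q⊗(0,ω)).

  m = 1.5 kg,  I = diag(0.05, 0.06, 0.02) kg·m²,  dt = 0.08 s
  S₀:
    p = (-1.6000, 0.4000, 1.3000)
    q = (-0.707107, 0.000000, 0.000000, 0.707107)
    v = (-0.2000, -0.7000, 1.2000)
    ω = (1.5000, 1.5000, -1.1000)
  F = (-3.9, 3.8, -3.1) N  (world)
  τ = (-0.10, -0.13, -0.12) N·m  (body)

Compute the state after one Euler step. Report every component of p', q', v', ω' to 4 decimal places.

p' = (-1.6160, 0.3440, 1.3960)
q' = (-0.6729, -0.0845, 0.0000, 0.7349)
v' = (-0.4080, -0.4973, 1.0347)
ω' = (1.2344, 1.3927, -1.6700)

α = I⁻¹(τ − ω×Iω) = (-3.3200, -1.3417, -7.1250)
ω + α·dt = (1.2344, 1.3927, -1.6700)
Hamilton product q⊗(0,ω) = (0.7778177, -2.1213210, 0.0000000, 0.7778177)
updated quaternion q' = (-0.6729, -0.0845, 0.0000, 0.7349)
p + v·dt = (-1.6160, 0.3440, 1.3960)
v' = v + a·dt = (-0.4080, -0.4973, 1.0347)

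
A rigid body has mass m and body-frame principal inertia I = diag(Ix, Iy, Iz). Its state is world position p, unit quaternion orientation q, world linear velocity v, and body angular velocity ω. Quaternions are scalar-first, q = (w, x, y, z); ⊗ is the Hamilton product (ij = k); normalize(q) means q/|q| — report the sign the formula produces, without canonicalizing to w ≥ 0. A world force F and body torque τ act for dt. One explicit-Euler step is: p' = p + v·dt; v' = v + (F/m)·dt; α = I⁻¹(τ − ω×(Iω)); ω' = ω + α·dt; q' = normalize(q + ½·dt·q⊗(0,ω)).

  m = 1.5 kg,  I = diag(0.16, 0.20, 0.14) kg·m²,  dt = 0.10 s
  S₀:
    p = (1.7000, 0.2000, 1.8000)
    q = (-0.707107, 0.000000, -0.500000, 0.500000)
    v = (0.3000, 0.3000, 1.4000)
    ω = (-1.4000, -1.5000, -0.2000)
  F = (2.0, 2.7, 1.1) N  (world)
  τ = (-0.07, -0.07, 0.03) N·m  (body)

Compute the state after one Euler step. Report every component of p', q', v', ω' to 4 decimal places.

a = F/m = (1.3333, 1.8000, 0.7333)
new position p' = (1.7300, 0.2300, 1.9400)
new velocity v' = (0.4333, 0.4800, 1.4733)
ω×(Iω) gyroscopic = (-0.0180, 0.0056, 0.0840)
α = I⁻¹(τ − ω×Iω) = (-0.3250, -0.3780, -0.3857)
new body rate ω' = (-1.4325, -1.5378, -0.2386)
2q̇ = q⊗(0,ω) = (-0.6500000, 1.8399498, 0.3606605, -0.5585786)
updated quaternion q' = (-0.7357, 0.0915, -0.4794, 0.4696)

p' = (1.7300, 0.2300, 1.9400)
q' = (-0.7357, 0.0915, -0.4794, 0.4696)
v' = (0.4333, 0.4800, 1.4733)
ω' = (-1.4325, -1.5378, -0.2386)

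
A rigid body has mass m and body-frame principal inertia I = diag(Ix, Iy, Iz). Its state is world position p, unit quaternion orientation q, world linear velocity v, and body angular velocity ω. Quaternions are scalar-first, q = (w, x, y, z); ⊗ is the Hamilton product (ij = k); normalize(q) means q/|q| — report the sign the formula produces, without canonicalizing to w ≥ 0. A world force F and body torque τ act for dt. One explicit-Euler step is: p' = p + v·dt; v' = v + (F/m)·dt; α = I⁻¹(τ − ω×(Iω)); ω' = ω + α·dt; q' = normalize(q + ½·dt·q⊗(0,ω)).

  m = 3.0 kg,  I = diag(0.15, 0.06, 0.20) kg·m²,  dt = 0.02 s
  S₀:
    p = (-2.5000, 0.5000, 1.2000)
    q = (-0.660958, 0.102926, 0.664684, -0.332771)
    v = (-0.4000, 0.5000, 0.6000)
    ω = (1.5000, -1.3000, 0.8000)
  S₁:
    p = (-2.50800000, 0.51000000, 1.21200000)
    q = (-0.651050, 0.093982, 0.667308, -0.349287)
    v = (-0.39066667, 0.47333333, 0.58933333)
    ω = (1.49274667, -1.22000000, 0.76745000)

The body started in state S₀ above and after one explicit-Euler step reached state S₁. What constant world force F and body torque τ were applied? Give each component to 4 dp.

v₁ − v₀ = (0.00933333, -0.02666667, -0.01066667)
applied force F = (1.4000, -4.0000, -1.6000)
Δω = ω₁−ω₀ = (-0.00725333, 0.08000000, -0.03255000)
precession coupling = (-0.1456, -0.0600, 0.1755)
applied torque τ = (-0.2000, 0.1800, -0.1500)

F = (1.4000, -4.0000, -1.6000)
τ = (-0.2000, 0.1800, -0.1500)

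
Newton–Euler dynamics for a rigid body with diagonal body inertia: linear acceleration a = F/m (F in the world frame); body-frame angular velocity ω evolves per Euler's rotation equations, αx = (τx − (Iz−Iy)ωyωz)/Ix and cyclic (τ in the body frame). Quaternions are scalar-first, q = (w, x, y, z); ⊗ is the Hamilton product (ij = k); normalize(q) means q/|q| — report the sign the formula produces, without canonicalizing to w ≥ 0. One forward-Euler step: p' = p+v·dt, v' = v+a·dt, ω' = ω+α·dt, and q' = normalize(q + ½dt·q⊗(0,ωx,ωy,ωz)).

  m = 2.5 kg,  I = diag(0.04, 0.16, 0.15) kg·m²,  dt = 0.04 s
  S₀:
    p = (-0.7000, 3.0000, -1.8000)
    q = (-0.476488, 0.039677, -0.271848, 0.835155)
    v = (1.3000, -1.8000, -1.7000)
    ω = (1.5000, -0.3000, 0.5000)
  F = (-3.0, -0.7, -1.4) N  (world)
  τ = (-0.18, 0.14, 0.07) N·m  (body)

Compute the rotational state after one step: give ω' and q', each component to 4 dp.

ω×(Iω) gyroscopic = (0.0015, -0.0825, -0.0540)
angular accel α = (-4.5375, 1.3906, 0.8267)
ω' = ω + α·dt = (1.3185, -0.2444, 0.5331)
2q̇ = q⊗(0,ω) = (-0.5586474, -0.6001095, 1.3758404, 0.1576249)
q + ½dt·q⊗(0,ω), renormalized = (-0.4874, 0.0277, -0.2442, 0.8379)

ω' = (1.3185, -0.2444, 0.5331)
q' = (-0.4874, 0.0277, -0.2442, 0.8379)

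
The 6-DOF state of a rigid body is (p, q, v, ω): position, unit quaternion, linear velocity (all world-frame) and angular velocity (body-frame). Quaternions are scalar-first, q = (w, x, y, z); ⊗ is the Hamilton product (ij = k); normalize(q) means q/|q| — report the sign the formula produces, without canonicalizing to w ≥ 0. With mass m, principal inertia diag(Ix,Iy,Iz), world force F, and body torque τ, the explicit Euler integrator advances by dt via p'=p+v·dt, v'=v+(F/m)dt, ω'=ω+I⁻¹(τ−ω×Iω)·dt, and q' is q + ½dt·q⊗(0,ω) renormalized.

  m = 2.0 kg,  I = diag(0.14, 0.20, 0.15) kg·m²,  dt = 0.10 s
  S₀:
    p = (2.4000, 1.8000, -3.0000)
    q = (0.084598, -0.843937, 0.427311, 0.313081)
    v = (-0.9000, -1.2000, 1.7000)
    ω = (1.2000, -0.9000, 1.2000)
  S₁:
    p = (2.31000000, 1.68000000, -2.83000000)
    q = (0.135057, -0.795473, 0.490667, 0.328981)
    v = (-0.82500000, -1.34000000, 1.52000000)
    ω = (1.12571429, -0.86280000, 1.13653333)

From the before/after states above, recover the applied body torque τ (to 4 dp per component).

τ = (-0.0500, 0.0600, -0.1600)

Δω = ω₁−ω₀ = (-0.07428571, 0.03720000, -0.06346667)
precession coupling = (0.0540, -0.0144, -0.0648)
applied torque τ = (-0.0500, 0.0600, -0.1600)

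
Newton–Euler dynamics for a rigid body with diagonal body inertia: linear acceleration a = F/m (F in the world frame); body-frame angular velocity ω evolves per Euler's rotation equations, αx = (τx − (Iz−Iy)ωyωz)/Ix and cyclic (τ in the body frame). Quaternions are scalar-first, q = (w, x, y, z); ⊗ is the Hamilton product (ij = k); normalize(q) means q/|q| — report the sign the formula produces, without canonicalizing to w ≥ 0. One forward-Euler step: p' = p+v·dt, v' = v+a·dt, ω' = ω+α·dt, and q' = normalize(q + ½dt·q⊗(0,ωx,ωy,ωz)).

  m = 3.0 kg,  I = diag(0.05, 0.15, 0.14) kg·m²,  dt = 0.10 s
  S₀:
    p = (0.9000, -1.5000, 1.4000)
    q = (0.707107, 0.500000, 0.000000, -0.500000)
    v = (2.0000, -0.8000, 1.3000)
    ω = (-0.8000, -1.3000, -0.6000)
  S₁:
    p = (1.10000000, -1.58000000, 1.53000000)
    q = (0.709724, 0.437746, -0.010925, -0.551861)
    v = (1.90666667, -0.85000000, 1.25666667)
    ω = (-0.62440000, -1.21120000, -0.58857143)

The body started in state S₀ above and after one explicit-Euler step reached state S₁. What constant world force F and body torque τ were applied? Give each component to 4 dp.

F = (-2.8000, -1.5000, -1.3000)
τ = (0.0800, 0.0900, 0.1200)

v₁ − v₀ = (-0.09333333, -0.05000000, -0.04333333)
m·(v₁−v₀)/dt = (-2.8000, -1.5000, -1.3000)
ω₁ − ω₀ = (0.17560000, 0.08880000, 0.01142857)
applied torque τ = (0.0800, 0.0900, 0.1200)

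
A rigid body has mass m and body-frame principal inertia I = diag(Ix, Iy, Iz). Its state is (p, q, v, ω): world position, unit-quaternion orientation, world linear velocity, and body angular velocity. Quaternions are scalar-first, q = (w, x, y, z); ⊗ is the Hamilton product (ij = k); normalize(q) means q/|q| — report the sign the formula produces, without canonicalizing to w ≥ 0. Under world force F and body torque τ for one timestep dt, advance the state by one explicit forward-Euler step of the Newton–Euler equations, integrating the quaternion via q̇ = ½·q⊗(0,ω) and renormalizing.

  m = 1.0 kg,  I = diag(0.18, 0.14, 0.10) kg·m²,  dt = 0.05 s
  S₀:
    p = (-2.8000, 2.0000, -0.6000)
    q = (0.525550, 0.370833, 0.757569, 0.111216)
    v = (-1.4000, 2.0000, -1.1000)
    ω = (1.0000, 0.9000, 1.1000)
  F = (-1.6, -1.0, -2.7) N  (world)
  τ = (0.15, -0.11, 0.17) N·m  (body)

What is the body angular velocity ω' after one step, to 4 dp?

ω' = (1.0527, 0.8293, 1.2030)

precession coupling ω×(Iω) = (-0.0396, 0.0880, -0.0360)
(τ − ω×Iω)/I = (1.0533, -1.4143, 2.0600)
ω' = ω + α·dt = (1.0527, 0.8293, 1.2030)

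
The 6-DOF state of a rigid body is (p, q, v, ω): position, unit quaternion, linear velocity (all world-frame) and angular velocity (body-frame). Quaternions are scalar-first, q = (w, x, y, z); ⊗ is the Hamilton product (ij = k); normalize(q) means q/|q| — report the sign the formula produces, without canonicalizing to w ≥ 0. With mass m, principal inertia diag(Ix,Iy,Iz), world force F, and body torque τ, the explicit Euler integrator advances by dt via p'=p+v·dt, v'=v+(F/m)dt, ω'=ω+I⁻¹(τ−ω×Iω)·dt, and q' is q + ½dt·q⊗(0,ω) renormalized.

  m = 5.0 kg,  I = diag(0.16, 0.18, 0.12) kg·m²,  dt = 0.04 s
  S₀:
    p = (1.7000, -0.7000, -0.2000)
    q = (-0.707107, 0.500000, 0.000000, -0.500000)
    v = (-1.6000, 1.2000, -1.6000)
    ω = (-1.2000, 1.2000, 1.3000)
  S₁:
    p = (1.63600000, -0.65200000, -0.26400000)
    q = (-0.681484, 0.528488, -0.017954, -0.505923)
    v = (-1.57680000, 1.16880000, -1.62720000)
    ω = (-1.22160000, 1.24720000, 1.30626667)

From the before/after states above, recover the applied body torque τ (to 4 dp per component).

Δω = ω₁−ω₀ = (-0.02160000, 0.04720000, 0.00626667)
precession coupling = (-0.0936, -0.0624, -0.0288)
applied torque τ = (-0.1800, 0.1500, -0.0100)

τ = (-0.1800, 0.1500, -0.0100)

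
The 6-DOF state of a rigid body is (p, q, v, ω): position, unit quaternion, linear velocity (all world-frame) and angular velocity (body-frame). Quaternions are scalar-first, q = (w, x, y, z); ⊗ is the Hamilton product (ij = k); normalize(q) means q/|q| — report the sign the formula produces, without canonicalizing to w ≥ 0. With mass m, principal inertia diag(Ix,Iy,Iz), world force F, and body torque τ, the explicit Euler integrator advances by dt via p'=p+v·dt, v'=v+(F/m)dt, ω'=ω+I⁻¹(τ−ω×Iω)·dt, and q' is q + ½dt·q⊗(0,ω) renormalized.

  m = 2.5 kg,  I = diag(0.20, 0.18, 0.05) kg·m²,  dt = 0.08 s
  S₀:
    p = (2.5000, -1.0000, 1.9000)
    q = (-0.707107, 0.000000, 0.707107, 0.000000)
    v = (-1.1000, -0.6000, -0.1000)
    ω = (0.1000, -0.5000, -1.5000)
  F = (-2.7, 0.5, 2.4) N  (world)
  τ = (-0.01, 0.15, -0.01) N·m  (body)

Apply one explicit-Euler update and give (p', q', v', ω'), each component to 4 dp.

a = (-1.0800, 0.2000, 0.9600)
p + v·dt = (2.4120, -1.0480, 1.8920)
v' = v + a·dt = (-1.1864, -0.5840, -0.0232)
gyro term ω×Iω = (-0.0975, -0.0225, 0.0010)
(τ − ω×Iω)/I = (0.4375, 0.9583, -0.2200)
ω' = ω + α·dt = (0.1350, -0.4233, -1.5176)
2q̇ = q⊗(0,ω) = (0.3535535, -1.1313712, 0.3535535, 0.9899498)
q + ½dt·q⊗(0,ω), renormalized = (-0.6916, -0.0452, 0.7198, 0.0395)

p' = (2.4120, -1.0480, 1.8920)
q' = (-0.6916, -0.0452, 0.7198, 0.0395)
v' = (-1.1864, -0.5840, -0.0232)
ω' = (0.1350, -0.4233, -1.5176)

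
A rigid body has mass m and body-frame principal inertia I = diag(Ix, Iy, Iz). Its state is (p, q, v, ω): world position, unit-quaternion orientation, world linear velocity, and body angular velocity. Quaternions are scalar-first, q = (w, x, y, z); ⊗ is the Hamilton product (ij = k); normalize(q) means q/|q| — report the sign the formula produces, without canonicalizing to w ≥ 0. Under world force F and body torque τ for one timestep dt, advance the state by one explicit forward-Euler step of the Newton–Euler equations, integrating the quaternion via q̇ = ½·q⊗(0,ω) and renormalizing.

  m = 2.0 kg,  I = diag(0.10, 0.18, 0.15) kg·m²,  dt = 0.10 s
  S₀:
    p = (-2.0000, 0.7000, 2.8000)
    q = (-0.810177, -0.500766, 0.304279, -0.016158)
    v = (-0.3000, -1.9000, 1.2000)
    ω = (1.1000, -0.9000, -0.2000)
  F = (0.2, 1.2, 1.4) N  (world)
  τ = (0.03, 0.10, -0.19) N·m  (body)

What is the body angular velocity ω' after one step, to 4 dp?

α = I⁻¹(τ − ω×Iω) = (0.3540, 0.4944, -0.7387)
ω + α·dt = (1.1354, -0.8506, -0.2739)

ω' = (1.1354, -0.8506, -0.2739)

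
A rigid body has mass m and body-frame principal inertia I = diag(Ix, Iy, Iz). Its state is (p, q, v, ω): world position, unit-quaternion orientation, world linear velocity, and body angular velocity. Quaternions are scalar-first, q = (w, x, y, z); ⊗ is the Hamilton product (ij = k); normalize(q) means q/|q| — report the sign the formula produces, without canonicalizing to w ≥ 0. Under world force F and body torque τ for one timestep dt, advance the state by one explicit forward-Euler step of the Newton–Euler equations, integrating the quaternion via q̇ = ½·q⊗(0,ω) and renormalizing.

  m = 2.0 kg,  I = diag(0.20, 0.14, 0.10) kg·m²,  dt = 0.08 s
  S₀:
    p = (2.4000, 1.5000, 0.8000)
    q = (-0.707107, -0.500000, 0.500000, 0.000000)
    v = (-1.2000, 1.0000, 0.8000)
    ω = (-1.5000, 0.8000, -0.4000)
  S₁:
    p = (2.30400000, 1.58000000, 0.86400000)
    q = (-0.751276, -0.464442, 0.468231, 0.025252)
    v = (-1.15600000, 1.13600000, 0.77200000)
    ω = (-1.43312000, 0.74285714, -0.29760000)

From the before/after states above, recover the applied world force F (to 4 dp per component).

Δv = v₁−v₀ = (0.04400000, 0.13600000, -0.02800000)
F = m·Δv/dt = (1.1000, 3.4000, -0.7000)

F = (1.1000, 3.4000, -0.7000)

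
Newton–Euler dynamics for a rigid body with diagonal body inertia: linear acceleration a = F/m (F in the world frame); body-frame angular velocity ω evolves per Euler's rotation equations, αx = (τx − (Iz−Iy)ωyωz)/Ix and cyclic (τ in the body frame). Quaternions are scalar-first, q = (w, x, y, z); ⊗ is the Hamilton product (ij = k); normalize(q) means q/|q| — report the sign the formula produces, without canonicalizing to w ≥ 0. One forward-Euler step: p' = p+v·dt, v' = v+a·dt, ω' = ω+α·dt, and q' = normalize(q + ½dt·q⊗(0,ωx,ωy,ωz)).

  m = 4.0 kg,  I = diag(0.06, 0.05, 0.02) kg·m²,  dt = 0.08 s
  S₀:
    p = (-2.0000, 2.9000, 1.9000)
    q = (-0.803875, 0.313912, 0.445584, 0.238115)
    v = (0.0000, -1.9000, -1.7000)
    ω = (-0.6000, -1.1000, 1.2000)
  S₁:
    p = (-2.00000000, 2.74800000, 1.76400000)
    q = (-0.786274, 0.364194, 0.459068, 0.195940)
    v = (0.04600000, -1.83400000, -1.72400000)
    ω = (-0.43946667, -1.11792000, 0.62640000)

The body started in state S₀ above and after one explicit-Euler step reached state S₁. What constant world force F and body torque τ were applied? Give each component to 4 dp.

rate change Δω = (0.16053333, -0.01792000, -0.57360000)
gyro term ω₀×Iω₀ = (0.0396, -0.0288, -0.0066)
applied torque τ = (0.1600, -0.0400, -0.1500)
velocity change Δv = (0.04600000, 0.06600000, -0.02400000)
F = m·Δv/dt = (2.3000, 3.3000, -1.2000)

F = (2.3000, 3.3000, -1.2000)
τ = (0.1600, -0.0400, -0.1500)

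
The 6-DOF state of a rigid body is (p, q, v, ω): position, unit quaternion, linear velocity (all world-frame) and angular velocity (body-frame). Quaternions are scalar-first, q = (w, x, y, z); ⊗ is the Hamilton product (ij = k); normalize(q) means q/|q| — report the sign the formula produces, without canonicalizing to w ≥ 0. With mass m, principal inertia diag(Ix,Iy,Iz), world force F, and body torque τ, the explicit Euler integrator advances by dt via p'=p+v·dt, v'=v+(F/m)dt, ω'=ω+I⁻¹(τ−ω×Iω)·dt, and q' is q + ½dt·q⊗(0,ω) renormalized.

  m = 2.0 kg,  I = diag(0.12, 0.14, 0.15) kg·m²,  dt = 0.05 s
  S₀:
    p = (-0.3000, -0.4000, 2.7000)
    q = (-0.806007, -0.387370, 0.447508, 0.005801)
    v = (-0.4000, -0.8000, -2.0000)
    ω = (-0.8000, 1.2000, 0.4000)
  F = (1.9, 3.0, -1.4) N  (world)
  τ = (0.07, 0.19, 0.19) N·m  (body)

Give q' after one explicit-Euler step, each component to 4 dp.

q⊗(0,ω) = (-0.8492260, 0.8168476, -0.8169012, -0.4292404)
q' = normalize(q + ½dt·q⊗(0,ω)) = (-0.8267, -0.3667, 0.4268, -0.0049)

q' = (-0.8267, -0.3667, 0.4268, -0.0049)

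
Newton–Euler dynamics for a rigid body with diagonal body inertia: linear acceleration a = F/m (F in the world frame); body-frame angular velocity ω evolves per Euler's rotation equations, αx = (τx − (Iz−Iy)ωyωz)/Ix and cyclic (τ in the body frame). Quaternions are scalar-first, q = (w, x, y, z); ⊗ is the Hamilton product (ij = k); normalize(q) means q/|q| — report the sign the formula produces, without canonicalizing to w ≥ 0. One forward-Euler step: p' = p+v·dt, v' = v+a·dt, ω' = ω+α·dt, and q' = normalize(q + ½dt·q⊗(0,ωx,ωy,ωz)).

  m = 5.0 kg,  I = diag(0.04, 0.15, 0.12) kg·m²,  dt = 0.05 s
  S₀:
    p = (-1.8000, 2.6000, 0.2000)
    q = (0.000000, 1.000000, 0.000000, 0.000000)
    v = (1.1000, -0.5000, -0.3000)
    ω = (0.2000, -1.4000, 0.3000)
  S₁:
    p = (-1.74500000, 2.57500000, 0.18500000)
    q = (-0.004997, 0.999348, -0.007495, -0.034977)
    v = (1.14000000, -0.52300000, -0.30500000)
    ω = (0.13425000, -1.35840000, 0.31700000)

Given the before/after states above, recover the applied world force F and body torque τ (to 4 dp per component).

F = (4.0000, -2.3000, -0.5000)
τ = (-0.0400, 0.1200, 0.0100)

Δv = v₁−v₀ = (0.04000000, -0.02300000, -0.00500000)
applied force F = (4.0000, -2.3000, -0.5000)
Δω = ω₁−ω₀ = (-0.06575000, 0.04160000, 0.01700000)
τ = I·(Δω/dt) + ω₀×(Iω₀) = (-0.0400, 0.1200, 0.0100)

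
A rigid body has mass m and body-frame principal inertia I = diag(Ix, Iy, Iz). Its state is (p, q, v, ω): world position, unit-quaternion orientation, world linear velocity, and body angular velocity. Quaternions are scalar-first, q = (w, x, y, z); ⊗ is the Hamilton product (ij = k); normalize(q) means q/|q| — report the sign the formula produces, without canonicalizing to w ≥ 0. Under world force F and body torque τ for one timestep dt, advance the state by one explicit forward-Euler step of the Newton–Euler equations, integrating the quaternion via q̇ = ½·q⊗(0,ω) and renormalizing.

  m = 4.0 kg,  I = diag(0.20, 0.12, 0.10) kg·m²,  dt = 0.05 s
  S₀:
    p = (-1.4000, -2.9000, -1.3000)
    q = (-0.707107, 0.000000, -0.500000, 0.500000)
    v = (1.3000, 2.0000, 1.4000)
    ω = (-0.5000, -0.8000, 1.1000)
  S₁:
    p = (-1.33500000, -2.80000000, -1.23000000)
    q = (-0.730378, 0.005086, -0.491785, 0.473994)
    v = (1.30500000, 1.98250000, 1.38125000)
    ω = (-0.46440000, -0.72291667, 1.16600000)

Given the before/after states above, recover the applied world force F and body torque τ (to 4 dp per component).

Δv = v₁−v₀ = (0.00500000, -0.01750000, -0.01875000)
applied force F = (0.4000, -1.4000, -1.5000)
ω₁ − ω₀ = (0.03560000, 0.07708333, 0.06600000)
gyro term ω₀×Iω₀ = (0.0176, -0.0550, -0.0320)
τ = I·(Δω/dt) + ω₀×(Iω₀) = (0.1600, 0.1300, 0.1000)

F = (0.4000, -1.4000, -1.5000)
τ = (0.1600, 0.1300, 0.1000)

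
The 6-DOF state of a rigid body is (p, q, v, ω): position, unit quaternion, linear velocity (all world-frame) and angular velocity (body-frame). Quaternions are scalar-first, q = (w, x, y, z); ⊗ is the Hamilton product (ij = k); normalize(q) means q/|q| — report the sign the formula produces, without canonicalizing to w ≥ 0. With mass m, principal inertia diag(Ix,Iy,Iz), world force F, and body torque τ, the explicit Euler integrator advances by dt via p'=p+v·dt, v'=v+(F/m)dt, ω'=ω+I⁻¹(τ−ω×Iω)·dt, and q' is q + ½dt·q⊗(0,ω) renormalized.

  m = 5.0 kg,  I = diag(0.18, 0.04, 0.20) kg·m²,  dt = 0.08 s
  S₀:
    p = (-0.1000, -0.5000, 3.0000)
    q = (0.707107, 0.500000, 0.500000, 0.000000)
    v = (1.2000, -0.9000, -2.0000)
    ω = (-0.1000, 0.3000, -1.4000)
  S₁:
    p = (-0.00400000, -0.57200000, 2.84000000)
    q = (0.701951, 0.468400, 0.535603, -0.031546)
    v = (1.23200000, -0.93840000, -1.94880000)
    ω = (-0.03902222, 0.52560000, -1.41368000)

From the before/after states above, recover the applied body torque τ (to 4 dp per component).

rate change Δω = (0.06097778, 0.22560000, -0.01368000)
gyro term ω₀×Iω₀ = (-0.0672, -0.0028, 0.0042)
applied torque τ = (0.0700, 0.1100, -0.0300)

τ = (0.0700, 0.1100, -0.0300)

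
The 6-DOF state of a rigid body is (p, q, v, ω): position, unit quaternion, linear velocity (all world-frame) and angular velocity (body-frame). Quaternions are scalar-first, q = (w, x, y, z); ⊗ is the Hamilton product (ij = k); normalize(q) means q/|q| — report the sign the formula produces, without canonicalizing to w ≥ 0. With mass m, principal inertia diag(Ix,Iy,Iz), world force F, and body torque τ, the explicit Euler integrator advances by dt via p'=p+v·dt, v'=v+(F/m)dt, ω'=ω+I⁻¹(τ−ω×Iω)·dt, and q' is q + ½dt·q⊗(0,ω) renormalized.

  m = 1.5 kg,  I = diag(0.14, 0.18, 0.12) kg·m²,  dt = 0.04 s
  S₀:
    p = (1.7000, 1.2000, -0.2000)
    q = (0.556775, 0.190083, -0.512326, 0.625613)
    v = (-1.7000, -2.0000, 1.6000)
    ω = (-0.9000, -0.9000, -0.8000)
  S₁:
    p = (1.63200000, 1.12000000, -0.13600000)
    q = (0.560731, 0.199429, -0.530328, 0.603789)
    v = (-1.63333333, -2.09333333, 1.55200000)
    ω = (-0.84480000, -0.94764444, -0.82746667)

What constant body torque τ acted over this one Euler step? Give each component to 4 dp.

τ = (0.1500, -0.2000, -0.0500)

rate change Δω = (0.05520000, -0.04764444, -0.02746667)
I·α + gyro = (0.1500, -0.2000, -0.0500)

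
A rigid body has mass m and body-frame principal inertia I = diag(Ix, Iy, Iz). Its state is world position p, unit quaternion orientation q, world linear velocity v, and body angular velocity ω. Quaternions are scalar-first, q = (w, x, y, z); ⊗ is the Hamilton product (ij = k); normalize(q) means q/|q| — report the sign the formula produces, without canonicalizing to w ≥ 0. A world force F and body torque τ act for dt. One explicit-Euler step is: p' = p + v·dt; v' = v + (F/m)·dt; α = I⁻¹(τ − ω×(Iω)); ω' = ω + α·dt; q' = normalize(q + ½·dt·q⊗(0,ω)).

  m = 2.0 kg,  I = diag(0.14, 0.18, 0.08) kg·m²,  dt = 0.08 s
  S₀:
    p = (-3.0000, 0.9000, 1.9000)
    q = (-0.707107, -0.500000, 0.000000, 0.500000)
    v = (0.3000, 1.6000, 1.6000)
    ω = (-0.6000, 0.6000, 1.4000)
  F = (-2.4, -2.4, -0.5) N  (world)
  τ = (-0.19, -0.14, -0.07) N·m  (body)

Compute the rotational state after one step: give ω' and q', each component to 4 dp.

ω' = (-0.6606, 0.5602, 1.3444)
q' = (-0.7455, -0.4940, -0.0010, 0.4474)

(τ − ω×Iω)/I = (-0.7571, -0.4978, -0.6950)
ω + α·dt = (-0.6606, 0.5602, 1.3444)
Hamilton product q⊗(0,ω) = (-1.0000000, 0.1242642, -0.0242642, -1.2899498)
updated quaternion q' = (-0.7455, -0.4940, -0.0010, 0.4474)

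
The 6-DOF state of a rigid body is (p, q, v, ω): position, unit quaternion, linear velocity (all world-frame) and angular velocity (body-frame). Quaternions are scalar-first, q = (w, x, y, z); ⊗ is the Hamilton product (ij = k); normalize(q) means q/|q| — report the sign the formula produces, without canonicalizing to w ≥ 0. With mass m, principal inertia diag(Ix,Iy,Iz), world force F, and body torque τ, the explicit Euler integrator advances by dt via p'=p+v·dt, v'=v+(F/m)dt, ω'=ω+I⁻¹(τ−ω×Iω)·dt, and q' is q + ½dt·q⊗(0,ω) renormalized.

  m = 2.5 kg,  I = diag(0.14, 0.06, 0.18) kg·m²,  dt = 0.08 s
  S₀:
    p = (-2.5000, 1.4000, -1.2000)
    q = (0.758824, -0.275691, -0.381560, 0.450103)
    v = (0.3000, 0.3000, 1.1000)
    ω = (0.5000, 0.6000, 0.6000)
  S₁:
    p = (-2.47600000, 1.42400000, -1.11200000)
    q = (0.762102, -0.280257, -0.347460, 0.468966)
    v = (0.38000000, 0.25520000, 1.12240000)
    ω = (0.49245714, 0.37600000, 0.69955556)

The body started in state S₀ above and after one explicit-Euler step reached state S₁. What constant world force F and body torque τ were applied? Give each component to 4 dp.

velocity change Δv = (0.08000000, -0.04480000, 0.02240000)
m·(v₁−v₀)/dt = (2.5000, -1.4000, 0.7000)
Δω = ω₁−ω₀ = (-0.00754286, -0.22400000, 0.09955556)
applied torque τ = (0.0300, -0.1800, 0.2000)

F = (2.5000, -1.4000, 0.7000)
τ = (0.0300, -0.1800, 0.2000)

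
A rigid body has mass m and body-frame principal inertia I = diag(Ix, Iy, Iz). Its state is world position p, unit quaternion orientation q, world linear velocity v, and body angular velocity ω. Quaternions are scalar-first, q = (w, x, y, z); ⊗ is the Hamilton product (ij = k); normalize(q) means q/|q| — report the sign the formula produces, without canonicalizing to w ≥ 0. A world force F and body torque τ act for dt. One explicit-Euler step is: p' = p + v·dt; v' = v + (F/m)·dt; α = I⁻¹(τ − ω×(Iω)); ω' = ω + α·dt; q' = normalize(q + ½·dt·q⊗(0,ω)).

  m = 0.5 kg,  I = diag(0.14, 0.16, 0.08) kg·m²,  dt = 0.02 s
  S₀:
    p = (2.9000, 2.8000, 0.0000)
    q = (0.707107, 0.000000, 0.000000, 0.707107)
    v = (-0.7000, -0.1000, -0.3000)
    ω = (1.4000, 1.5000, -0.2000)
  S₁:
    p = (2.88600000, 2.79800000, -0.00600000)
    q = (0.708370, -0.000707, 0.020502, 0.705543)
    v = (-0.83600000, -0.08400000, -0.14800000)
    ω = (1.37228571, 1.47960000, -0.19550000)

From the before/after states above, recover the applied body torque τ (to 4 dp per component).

τ = (-0.1700, -0.1800, 0.0600)

rate change Δω = (-0.02771429, -0.02040000, 0.00450000)
gyro term ω₀×Iω₀ = (0.0240, -0.0168, 0.0420)
τ = I·(Δω/dt) + ω₀×(Iω₀) = (-0.1700, -0.1800, 0.0600)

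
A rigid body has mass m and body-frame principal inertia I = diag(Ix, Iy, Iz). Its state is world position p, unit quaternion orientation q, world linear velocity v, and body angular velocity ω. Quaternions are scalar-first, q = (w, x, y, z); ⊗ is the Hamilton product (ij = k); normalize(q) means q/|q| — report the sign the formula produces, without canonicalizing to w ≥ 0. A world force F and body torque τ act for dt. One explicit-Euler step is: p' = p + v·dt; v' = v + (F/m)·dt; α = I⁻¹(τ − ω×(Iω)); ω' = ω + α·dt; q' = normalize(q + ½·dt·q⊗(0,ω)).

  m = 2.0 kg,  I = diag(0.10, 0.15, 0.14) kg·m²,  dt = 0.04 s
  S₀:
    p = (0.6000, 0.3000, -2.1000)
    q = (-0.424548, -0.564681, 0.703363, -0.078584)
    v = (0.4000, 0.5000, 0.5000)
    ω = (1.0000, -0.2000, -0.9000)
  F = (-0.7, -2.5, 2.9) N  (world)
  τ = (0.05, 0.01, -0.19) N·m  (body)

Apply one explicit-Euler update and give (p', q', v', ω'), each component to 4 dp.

linear accel F/m = (-0.3500, -1.2500, 1.4500)
p' = p + v·dt = (0.6160, 0.3200, -2.0800)
new velocity v' = (0.3860, 0.4500, 0.5580)
ω×(Iω) gyroscopic = (-0.0018, 0.0360, -0.0100)
α = I⁻¹(τ − ω×Iω) = (0.5180, -0.1733, -1.2857)
ω + α·dt = (1.0207, -0.2069, -0.9514)
q⊗(0,ω) = (0.6346280, -1.0732915, -0.5018873, -0.2083336)
q + ½dt·q⊗(0,ω), renormalized = (-0.4117, -0.5859, 0.6931, -0.0827)

p' = (0.6160, 0.3200, -2.0800)
q' = (-0.4117, -0.5859, 0.6931, -0.0827)
v' = (0.3860, 0.4500, 0.5580)
ω' = (1.0207, -0.2069, -0.9514)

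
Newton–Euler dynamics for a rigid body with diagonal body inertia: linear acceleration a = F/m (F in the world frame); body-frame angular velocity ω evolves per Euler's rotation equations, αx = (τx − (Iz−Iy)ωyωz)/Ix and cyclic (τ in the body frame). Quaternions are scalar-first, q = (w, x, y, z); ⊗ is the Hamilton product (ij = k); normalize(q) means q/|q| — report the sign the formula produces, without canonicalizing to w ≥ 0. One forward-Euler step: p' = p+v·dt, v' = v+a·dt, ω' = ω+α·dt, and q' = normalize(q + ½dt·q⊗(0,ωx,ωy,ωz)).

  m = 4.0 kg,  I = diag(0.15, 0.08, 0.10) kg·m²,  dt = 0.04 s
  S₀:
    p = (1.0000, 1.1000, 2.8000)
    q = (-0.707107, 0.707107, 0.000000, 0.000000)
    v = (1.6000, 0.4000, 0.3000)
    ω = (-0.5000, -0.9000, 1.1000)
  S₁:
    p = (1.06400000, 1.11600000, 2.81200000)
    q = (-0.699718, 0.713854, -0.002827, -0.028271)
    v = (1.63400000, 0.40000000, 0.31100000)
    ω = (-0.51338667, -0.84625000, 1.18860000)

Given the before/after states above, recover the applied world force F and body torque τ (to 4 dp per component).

F = (3.4000, 0.0000, 1.1000)
τ = (-0.0700, 0.0800, 0.1900)

Δω = ω₁−ω₀ = (-0.01338667, 0.05375000, 0.08860000)
τ = I·(Δω/dt) + ω₀×(Iω₀) = (-0.0700, 0.0800, 0.1900)
v₁ − v₀ = (0.03400000, 0.00000000, 0.01100000)
applied force F = (3.4000, 0.0000, 1.1000)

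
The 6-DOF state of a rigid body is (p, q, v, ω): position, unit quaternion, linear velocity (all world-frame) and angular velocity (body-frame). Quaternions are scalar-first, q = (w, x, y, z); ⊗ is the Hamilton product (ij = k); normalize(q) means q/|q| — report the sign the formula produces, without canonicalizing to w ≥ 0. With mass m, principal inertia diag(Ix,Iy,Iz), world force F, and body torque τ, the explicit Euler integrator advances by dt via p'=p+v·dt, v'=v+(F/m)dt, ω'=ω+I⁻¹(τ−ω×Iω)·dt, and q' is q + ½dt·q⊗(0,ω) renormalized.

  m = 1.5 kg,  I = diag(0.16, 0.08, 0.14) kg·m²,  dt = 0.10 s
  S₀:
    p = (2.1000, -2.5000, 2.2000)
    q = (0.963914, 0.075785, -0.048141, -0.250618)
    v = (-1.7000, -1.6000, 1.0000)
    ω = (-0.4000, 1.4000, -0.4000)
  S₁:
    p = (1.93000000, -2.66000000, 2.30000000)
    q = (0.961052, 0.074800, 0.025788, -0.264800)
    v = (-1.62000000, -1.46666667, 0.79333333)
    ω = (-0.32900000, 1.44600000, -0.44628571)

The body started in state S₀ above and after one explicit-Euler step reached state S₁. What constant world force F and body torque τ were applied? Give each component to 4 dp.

F = (1.2000, 2.0000, -3.1000)
τ = (0.0800, 0.0400, -0.0200)

Δv = v₁−v₀ = (0.08000000, 0.13333333, -0.20666667)
F = m·Δv/dt = (1.2000, 2.0000, -3.1000)
rate change Δω = (0.07100000, 0.04600000, -0.04628571)
gyro term ω₀×Iω₀ = (-0.0336, 0.0032, 0.0448)
τ = I·(Δω/dt) + ω₀×(Iω₀) = (0.0800, 0.0400, -0.0200)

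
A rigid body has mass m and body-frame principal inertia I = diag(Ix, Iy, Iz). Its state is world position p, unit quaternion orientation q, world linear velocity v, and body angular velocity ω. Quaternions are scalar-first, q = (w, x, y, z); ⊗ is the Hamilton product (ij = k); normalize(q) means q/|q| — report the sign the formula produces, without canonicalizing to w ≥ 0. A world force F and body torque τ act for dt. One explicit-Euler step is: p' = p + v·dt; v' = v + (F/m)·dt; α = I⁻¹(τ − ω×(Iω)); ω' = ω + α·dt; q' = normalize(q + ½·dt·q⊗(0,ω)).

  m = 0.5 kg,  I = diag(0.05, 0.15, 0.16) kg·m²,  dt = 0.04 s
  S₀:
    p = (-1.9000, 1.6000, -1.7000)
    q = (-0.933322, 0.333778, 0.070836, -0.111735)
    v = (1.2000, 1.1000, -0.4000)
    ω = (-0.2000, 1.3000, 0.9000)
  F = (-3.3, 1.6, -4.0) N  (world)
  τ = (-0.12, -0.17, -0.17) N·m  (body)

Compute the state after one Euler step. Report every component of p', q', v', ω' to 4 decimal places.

p' = (-1.8520, 1.6440, -1.7160)
q' = (-0.9313, 0.3415, 0.0410, -0.1195)
v' = (0.9360, 1.2280, -0.7200)
ω' = (-0.3054, 1.2494, 0.8640)

(τ − ω×Iω)/I = (-2.6340, -1.2653, -0.9000)
new body rate ω' = (-0.3054, 1.2494, 0.8640)
q⊗(0,ω) = (0.0752303, 0.3956723, -1.4913718, -0.3919112)
updated quaternion q' = (-0.9313, 0.3415, 0.0410, -0.1195)
a = F/m = (-6.6000, 3.2000, -8.0000)
new position p' = (-1.8520, 1.6440, -1.7160)
v + (F/m)dt = (0.9360, 1.2280, -0.7200)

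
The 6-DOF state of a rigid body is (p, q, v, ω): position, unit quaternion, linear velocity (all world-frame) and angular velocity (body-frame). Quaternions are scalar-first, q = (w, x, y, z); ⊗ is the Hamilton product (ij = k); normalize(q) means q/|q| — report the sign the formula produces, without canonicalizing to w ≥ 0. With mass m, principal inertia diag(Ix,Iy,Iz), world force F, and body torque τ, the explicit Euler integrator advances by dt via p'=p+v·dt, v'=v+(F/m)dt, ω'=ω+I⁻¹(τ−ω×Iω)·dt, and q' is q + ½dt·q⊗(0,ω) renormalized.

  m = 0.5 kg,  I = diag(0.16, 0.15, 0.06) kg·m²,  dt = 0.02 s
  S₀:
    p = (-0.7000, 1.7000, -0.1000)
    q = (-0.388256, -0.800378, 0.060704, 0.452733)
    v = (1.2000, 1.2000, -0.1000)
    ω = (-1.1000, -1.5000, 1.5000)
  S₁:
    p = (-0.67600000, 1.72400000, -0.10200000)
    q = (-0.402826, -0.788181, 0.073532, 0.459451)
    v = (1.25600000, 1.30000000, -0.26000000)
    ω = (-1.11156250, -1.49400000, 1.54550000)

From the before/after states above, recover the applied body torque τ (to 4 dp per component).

τ = (0.1100, -0.1200, 0.1200)

Δω = ω₁−ω₀ = (-0.01156250, 0.00600000, 0.04550000)
ω₀×(Iω₀) = (0.2025, -0.1650, -0.0165)
I·α + gyro = (0.1100, -0.1200, 0.1200)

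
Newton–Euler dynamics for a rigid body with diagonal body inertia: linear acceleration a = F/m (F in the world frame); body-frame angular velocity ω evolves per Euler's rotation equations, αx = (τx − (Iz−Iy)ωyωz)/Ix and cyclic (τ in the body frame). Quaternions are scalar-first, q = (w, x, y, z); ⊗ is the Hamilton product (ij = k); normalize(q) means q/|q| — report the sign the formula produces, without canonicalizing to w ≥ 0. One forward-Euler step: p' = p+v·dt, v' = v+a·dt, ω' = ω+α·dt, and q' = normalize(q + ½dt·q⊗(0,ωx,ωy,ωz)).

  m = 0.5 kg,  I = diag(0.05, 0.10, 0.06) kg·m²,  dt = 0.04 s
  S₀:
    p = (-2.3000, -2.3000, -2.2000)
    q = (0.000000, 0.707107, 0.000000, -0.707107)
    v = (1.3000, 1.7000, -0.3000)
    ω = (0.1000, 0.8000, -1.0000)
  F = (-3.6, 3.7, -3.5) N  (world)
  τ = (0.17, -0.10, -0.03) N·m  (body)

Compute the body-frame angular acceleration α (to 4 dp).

α = (2.7600, -1.0100, -0.5667)

precession coupling ω×(Iω) = (0.0320, 0.0010, 0.0040)
α = I⁻¹(τ − ω×Iω) = (2.7600, -1.0100, -0.5667)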